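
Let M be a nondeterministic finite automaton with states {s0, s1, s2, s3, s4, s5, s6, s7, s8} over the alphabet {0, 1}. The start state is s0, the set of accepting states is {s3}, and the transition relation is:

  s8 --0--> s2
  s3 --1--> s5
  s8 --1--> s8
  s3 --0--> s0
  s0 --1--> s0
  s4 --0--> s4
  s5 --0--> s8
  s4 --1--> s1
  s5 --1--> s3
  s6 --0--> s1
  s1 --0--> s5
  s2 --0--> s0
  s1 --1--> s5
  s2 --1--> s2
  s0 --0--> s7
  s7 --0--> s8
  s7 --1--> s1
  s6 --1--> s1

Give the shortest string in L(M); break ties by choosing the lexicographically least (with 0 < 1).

A breadth-first search from s0 reaches an accepting state first via the path s0 → s7 → s1 → s5 → s3 on input 0101.
No string of length < 4 is accepted (BFS exhausts all shorter strings without reaching an accepting state), and 0101 is the lexicographically least accepting string of length 4.

0101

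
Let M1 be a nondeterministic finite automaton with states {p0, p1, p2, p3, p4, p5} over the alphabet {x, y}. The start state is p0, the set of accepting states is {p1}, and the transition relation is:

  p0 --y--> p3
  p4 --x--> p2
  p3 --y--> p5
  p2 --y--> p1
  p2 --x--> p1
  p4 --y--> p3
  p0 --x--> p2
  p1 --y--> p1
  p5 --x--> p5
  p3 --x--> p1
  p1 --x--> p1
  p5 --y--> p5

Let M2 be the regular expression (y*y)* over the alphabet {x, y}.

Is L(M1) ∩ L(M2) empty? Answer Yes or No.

Yes

Converting the expression M2 to a DFA (subset construction, then merging equivalent states) gives the minimal DFA with states {r0, r1}, start state r0, accepting states {r0} and transitions r0: x→r1, y→r0; r1: x→r1, y→r1.
Exploring the product automaton M1 × M2 from the start pair (p0, r0), following both machines on each input symbol, reaches 6 state pairs: (p0, r0), (p2, r1), (p3, r0), (p1, r1), (p5, r0), (p5, r1).
M1 accepts in {p1} and M2 accepts in {r0}; no reachable pair has both components accepting, so no string drives both machines to acceptance simultaneously and L(M1) ∩ L(M2) = ∅.
So no string is accepted by both, and the intersection is empty.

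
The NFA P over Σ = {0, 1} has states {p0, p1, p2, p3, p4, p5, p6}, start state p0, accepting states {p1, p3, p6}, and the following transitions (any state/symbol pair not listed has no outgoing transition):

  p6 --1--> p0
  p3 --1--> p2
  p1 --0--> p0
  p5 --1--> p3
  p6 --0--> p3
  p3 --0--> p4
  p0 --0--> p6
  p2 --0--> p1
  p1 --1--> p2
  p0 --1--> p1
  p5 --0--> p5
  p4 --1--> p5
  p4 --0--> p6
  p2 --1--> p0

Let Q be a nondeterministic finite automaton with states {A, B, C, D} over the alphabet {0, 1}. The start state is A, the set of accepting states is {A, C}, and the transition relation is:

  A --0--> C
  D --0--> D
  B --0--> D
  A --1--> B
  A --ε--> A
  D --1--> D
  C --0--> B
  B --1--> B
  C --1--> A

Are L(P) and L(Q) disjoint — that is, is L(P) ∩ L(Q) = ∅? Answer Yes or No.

No

The string 0 is accepted by both P and Q.
Hence L(P) ∩ L(Q) ≠ ∅.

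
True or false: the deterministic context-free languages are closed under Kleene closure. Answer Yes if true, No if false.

No

L = {c aⁿbⁿ : n≥0} ∪ {cc aⁿb²ⁿ : n≥0} is a DCFL (the number of leading c's fixes which ratio the DPDA checks), but L* is not. Every word of L starts with c, so in a factorisation of the string cc aⁱbʲ (i≥1) into words of L each factor begins at one of the two c's: either the whole string is a single word of L (forcing j = 2i), or it splits as c · (c aⁱbʲ) with c ∈ L (take n = 0) and c aⁱbʲ ∈ L (forcing j = i). Thus L* ∩ cca⁺b* = {cc aⁿbⁿ : n≥1} ∪ {cc aⁿb²ⁿ : n≥1}. A DPDA for L* would give one for this intersection with a regular set, and, started from its configuration after reading cc, one for {aⁿbⁿ : n≥1} ∪ {aⁿb²ⁿ : n≥1}, which no deterministic PDA accepts (a DPDA for it would have a single run on aⁿb²ⁿ, accepting after the prefix aⁿbⁿ and accepting again after n more b's; an ordinary PDA that simulates it on a's and b's and, at any moment when it is accepting, may switch to reading only a fresh letter d while feeding each d to the simulation as a b, would accept aⁱbʲdᵏ (k≥1) exactly when both aⁱbʲ and aⁱbʲ⁺ᵏ are in the language, i.e. its language intersected with the regular set a*b*d⁺ would be exactly {aⁿbⁿdⁿ : n≥1} — impossible, since context-free languages are closed under intersection with regular sets and {aⁿbⁿdⁿ} is not context-free). So L* is not a DCFL.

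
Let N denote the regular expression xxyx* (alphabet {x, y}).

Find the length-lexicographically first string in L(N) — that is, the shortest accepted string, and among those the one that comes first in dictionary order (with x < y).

By inspection of the expression, no string of length less than 3 matches, and xxy is the lexicographically first match of length 3.

xxy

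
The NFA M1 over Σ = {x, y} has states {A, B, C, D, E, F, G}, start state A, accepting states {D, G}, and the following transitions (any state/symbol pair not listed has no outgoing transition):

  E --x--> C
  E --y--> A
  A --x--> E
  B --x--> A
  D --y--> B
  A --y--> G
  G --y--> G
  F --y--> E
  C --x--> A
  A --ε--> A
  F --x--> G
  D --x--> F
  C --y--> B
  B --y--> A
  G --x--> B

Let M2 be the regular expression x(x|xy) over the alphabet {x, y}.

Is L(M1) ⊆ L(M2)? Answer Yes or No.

The string y is in L(M1) but not in L(M2).
So L(M1) ⊄ L(M2).

No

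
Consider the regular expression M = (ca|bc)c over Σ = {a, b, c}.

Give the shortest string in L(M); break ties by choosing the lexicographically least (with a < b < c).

By inspection of the expression, no string of length less than 3 matches, and bcc is the lexicographically first match of length 3.

bcc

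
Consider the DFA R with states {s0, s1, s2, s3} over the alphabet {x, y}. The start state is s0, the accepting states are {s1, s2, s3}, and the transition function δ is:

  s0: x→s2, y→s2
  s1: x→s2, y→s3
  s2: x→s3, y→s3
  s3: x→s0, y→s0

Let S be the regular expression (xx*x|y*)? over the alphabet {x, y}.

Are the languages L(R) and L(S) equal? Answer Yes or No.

The string x is accepted by R but rejected by S.
So L(R) ≠ L(S).

No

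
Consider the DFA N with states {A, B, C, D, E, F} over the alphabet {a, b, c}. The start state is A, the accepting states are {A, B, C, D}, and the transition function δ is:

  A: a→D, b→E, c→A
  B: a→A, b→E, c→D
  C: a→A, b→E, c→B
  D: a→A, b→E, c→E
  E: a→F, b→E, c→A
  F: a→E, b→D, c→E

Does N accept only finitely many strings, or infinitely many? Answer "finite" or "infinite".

infinite

State A is reachable from the start and can reach an accepting state, and it lies on the cycle A → A.
Traversing that cycle any number of times yields accepted strings of unbounded length, so the language is infinite.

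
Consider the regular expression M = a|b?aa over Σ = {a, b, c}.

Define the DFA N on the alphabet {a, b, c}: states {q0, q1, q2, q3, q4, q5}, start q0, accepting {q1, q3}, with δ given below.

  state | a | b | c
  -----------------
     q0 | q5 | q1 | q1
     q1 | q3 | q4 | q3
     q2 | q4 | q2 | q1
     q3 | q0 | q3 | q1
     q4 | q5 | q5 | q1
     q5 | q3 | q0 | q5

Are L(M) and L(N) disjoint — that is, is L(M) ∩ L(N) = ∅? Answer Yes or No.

The string aa is accepted by both M and N.
Hence L(M) ∩ L(N) ≠ ∅.

No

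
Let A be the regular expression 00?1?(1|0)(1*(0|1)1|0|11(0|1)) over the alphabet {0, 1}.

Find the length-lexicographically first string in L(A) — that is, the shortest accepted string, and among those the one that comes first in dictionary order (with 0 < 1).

By inspection of the expression, no string of length less than 3 matches, and 000 is the lexicographically first match of length 3.

000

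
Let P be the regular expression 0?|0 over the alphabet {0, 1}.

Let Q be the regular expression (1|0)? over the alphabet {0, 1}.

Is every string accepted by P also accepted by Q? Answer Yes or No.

Yes

Converting the expression P to a DFA (subset construction, then merging equivalent states) gives the minimal DFA with states {p0, p1, p2}, start state p0, accepting states {p0, p1} and transitions p0: 0→p1, 1→p2; p1: 0→p2, 1→p2; p2: 0→p2, 1→p2.
Converting the expression Q to a DFA (subset construction, then merging equivalent states) gives the minimal DFA with states {q0, q1, q2}, start state q0, accepting states {q0, q1} and transitions q0: 0→q1, 1→q1; q1: 0→q2, 1→q2; q2: 0→q2, 1→q2.
Exploring the product automaton P × Q from the start pair (p0, q0), following both machines on each input symbol, reaches 4 state pairs: (p0, q0), (p1, q1), (p2, q1), (p2, q2).
P accepts in {p0, p1} and Q accepts in {q0, q1}. The reachable pairs whose P-component is accepting are (p0, q0), (p1, q1); in each of them the Q-component is accepting too, so the product for L(P) \ L(Q) (P-component accepting, Q-component rejecting) has no reachable accepting pair and the difference is empty.
Hence every string in L(P) is also in L(Q).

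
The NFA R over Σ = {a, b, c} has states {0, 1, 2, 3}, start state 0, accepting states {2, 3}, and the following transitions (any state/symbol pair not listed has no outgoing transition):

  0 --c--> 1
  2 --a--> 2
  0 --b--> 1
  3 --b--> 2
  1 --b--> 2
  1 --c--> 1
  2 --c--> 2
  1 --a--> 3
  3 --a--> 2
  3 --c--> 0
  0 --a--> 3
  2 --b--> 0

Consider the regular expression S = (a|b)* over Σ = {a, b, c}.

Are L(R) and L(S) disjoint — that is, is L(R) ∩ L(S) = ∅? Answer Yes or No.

No

The string a is accepted by both R and S.
Hence L(R) ∩ L(S) ≠ ∅.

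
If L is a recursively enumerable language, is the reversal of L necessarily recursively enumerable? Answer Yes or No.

Reverse the input and run the recogniser for L on it; this accepts exactly Lᴿ.
So the recursively enumerable languages are closed under reversal.

Yes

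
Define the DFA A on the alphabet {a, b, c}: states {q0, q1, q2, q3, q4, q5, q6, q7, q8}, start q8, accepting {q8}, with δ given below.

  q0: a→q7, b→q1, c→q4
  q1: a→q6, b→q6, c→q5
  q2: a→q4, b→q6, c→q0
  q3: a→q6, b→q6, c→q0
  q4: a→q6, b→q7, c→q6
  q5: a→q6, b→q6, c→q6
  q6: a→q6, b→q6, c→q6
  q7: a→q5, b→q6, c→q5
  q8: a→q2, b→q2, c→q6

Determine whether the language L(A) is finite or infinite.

The useful states (reachable from q8 and able to reach an accepting state) are {q8}.
Restricted to these states the transition graph has no cycle, so every accepting path has bounded length and L is finite.

finite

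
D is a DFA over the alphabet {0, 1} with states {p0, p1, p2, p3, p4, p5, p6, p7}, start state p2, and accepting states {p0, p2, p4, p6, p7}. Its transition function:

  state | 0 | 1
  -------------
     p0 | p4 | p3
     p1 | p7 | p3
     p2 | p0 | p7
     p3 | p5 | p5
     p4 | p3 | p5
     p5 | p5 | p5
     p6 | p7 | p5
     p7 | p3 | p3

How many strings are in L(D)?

The useful subgraph on states {p0, p2, p4, p7} is acyclic, so L(D) is finite; the longest accepting path visits 3 useful states, giving maximum string length 2.
Counting accepting paths from p2 by length: 1 of length 0, 2 of length 1, 1 of length 2. Total 4.

4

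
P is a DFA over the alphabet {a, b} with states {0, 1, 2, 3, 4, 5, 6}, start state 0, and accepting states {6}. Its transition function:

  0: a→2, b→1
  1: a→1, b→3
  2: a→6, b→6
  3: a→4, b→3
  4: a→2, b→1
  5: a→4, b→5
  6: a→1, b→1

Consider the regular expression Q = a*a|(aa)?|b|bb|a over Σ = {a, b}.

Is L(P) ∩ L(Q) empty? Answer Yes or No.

The string aa is accepted by both P and Q.
Hence L(P) ∩ L(Q) ≠ ∅.

No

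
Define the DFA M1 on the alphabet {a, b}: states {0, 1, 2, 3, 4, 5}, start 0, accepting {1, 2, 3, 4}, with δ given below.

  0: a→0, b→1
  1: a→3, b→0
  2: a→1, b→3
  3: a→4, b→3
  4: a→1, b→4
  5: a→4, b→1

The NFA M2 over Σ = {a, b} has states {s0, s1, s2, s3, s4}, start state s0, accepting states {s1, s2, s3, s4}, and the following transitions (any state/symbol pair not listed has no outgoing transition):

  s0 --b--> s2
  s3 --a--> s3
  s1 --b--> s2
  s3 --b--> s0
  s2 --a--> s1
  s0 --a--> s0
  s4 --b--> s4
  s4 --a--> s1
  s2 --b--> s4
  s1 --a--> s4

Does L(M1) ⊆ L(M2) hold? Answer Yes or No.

Exploring the product automaton M1 × M2 from the start pair (0, s0), following both machines on each input symbol, reaches 13 state pairs: (0, s0), (1, s2), (3, s1), (0, s4), (4, s4), (3, s2), (0, s1), (1, s4), (1, s1), (4, s1), (3, s4), (0, s2), (4, s2).
M1 accepts in {1, 2, 3, 4} and M2 accepts in {s1, s2, s3, s4}. The reachable pairs whose M1-component is accepting are (1, s2), (3, s1), (4, s4), (3, s2), (1, s4), (1, s1), (4, s1), (3, s4), (4, s2); in each of them the M2-component is accepting too, so the product for L(M1) \ L(M2) (M1-component accepting, M2-component rejecting) has no reachable accepting pair and the difference is empty.
Hence every string in L(M1) is also in L(M2).

Yes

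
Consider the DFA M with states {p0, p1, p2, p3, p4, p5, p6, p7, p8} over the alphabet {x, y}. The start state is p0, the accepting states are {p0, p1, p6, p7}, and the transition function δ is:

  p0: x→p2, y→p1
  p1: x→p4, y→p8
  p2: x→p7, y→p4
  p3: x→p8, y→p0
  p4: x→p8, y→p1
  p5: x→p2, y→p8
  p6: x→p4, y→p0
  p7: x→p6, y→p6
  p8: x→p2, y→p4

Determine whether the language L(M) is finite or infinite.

State p8 is reachable from the start and can reach an accepting state, and it lies on the cycle p8 → p2 → p4 → p8.
Traversing that cycle any number of times yields accepted strings of unbounded length, so the language is infinite.

infinite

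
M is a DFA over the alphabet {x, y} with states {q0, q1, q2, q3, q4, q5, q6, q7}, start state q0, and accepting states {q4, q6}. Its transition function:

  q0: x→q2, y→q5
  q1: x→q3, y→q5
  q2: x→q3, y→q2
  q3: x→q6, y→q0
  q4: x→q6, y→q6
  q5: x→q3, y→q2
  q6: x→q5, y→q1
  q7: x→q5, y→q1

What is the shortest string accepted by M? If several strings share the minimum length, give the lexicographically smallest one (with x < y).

xxx

A breadth-first search from q0 reaches an accepting state first via the path q0 → q2 → q3 → q6 on input xxx.
No string of length < 3 is accepted (BFS exhausts all shorter strings without reaching an accepting state), and xxx is the lexicographically least accepting string of length 3.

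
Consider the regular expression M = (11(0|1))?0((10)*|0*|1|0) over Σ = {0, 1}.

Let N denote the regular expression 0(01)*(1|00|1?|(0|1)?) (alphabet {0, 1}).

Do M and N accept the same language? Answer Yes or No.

No

The string 010 is accepted by M but rejected by N.
So L(M) ≠ L(N).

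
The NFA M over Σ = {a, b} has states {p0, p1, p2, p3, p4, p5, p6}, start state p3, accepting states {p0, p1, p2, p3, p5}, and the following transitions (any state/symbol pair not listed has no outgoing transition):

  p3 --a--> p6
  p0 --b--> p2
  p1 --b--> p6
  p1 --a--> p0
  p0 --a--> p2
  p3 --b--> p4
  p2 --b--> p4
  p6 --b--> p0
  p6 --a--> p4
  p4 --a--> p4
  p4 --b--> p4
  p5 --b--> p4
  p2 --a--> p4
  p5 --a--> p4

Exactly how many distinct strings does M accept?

4

The useful subgraph on states {p0, p2, p3, p6} is acyclic, so L(M) is finite; the longest accepting path visits 4 useful states, giving maximum string length 3.
Counting accepting paths from p3 by length: 1 of length 0, 1 of length 2, 2 of length 3. Total 4.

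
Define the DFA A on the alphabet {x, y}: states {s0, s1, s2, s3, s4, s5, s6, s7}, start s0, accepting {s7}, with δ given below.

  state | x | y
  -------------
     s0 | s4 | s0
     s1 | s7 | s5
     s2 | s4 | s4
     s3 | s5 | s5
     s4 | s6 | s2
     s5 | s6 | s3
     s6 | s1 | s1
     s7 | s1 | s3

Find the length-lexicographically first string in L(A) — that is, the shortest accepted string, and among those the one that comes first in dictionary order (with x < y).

A breadth-first search from s0 reaches an accepting state first via the path s0 → s4 → s6 → s1 → s7 on input xxxx.
No string of length < 4 is accepted (BFS exhausts all shorter strings without reaching an accepting state), and xxxx is the lexicographically least accepting string of length 4.

xxxx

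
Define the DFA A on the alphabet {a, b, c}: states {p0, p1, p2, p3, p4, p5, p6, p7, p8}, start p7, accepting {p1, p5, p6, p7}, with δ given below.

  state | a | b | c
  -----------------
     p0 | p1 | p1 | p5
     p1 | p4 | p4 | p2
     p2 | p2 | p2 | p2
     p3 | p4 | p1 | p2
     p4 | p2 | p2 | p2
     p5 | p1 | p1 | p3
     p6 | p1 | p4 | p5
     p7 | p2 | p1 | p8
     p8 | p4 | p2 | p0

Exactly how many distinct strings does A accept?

8

The useful subgraph on states {p0, p1, p3, p5, p7, p8} is acyclic, so L(A) is finite; the longest accepting path visits 6 useful states, giving maximum string length 5.
Counting accepting paths from p7 by length: 1 of length 0, 1 of length 1, 3 of length 3, 2 of length 4, 1 of length 5. Total 8.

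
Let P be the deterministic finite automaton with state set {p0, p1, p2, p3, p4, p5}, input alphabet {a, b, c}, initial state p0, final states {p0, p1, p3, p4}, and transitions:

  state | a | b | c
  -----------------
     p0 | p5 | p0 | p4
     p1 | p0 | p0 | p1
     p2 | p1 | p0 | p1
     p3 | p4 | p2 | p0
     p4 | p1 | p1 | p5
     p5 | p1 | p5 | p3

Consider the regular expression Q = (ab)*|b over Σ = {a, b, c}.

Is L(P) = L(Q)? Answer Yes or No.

The string c is accepted by P but rejected by Q.
So L(P) ≠ L(Q).

No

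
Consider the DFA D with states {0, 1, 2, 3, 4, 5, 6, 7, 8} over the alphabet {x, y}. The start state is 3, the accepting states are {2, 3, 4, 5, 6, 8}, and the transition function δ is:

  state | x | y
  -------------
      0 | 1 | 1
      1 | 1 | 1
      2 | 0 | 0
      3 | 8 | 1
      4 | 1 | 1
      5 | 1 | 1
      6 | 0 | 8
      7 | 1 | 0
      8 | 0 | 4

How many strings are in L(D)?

3

The useful subgraph on states {3, 4, 8} is acyclic, so L(D) is finite; the longest accepting path visits 3 useful states, giving maximum string length 2.
Counting accepting paths from 3 by length: 1 of length 0, 1 of length 1, 1 of length 2. Total 3.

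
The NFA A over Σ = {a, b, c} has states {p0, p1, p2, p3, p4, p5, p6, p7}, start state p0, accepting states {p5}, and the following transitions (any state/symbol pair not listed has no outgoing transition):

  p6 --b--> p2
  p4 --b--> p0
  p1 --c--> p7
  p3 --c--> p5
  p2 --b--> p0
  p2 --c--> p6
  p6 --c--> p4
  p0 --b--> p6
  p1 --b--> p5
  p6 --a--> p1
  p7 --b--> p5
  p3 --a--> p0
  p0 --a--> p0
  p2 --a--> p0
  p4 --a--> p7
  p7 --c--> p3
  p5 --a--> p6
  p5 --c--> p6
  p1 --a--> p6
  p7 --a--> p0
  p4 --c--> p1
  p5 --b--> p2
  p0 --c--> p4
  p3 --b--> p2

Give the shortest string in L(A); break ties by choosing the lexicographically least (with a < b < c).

A breadth-first search from p0 reaches an accepting state first via the path p0 → p6 → p1 → p5 on input bab.
No string of length < 3 is accepted (BFS exhausts all shorter strings without reaching an accepting state), and bab is the lexicographically least accepting string of length 3.

bab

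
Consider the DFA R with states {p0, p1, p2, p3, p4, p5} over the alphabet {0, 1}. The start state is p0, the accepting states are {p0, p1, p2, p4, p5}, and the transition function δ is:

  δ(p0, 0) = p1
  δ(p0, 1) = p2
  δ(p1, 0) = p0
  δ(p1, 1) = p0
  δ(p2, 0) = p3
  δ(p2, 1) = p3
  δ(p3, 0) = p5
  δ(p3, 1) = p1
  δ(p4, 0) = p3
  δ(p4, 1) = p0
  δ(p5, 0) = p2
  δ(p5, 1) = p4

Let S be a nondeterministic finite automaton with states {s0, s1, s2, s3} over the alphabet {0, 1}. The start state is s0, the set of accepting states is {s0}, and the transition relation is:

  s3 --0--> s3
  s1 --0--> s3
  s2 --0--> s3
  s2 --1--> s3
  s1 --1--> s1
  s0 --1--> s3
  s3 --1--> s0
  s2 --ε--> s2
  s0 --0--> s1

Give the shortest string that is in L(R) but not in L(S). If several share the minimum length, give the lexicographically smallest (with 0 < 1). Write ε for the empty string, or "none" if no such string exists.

0

The string 0 is accepted by R but not by S.
No shorter string lies in the difference, and 0 is the lexicographically first length-1 string in L(R) \ L(S).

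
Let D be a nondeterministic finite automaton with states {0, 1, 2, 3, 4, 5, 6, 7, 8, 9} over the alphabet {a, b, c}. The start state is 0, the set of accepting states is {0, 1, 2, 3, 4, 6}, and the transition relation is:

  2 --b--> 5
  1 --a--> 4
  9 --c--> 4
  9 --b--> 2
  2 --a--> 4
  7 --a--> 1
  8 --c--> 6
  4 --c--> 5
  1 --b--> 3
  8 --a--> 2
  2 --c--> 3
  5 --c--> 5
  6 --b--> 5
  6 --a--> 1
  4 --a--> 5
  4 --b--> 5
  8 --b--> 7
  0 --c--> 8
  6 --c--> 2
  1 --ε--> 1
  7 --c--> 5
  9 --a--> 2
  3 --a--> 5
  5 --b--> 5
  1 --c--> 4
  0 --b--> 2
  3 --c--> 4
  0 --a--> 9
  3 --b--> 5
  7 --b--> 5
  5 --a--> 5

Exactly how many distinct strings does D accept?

33

The useful subgraph on states {0, 1, 2, 3, 4, 6, 7, 8, 9} is acyclic, so L(D) is finite; the longest accepting path visits 6 useful states, giving maximum string length 5.
Counting accepting paths from 0 by length: 1 of length 0, 1 of length 1, 7 of length 2, 10 of length 3, 11 of length 4, 3 of length 5. Total 33.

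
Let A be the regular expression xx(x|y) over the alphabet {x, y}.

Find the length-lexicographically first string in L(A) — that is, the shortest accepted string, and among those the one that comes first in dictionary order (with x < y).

xxx

By inspection of the expression, no string of length less than 3 matches, and xxx is the lexicographically first match of length 3.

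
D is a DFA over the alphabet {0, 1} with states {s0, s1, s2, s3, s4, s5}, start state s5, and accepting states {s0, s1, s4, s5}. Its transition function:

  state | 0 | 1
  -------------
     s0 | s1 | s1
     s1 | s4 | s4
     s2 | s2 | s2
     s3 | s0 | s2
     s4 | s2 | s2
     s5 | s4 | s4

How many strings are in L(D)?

3

The useful subgraph on states {s4, s5} is acyclic, so L(D) is finite; the longest accepting path visits 2 useful states, giving maximum string length 1.
Counting accepting paths from s5 by length: 1 of length 0, 2 of length 1. Total 3.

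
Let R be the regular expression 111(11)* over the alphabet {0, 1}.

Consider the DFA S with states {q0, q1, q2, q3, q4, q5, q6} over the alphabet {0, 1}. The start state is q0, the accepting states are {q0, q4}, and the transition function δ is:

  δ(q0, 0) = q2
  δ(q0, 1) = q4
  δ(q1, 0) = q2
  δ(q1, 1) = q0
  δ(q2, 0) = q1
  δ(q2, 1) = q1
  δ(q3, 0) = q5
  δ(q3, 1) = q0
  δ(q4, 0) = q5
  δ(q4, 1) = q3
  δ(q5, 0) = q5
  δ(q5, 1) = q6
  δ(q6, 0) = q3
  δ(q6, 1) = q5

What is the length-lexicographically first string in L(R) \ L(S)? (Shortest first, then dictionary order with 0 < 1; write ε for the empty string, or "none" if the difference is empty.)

The string 11111 is accepted by R but not by S.
No shorter string lies in the difference, and 11111 is the lexicographically first length-5 string in L(R) \ L(S).

11111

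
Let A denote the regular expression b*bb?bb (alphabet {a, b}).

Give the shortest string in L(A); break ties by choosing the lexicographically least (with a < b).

bbb

By inspection of the expression, no string of length less than 3 matches, and bbb is the lexicographically first match of length 3.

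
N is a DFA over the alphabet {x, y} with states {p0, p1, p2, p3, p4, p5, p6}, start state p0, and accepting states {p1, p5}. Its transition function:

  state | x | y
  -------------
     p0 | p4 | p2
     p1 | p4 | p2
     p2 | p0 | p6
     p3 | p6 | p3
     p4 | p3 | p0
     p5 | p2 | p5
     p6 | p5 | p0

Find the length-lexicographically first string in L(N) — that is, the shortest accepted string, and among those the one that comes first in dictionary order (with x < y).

yyx

A breadth-first search from p0 reaches an accepting state first via the path p0 → p2 → p6 → p5 on input yyx.
No string of length < 3 is accepted (BFS exhausts all shorter strings without reaching an accepting state), and yyx is the lexicographically least accepting string of length 3.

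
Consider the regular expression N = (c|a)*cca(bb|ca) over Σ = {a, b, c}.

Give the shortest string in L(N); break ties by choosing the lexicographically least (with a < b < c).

By inspection of the expression, no string of length less than 5 matches, and ccabb is the lexicographically first match of length 5.

ccabb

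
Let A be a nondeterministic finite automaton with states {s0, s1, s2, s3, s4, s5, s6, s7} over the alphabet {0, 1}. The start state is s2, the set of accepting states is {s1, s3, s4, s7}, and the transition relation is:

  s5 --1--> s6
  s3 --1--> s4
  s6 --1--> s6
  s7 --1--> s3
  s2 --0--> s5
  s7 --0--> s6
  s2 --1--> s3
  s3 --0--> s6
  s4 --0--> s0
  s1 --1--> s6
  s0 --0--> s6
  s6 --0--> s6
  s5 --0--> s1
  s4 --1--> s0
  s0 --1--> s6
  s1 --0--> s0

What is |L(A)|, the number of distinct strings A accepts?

The useful subgraph on states {s1, s2, s3, s4, s5} is acyclic, so L(A) is finite; the longest accepting path visits 3 useful states, giving maximum string length 2.
Counting accepting paths from s2 by length: 1 of length 1, 2 of length 2. Total 3.

3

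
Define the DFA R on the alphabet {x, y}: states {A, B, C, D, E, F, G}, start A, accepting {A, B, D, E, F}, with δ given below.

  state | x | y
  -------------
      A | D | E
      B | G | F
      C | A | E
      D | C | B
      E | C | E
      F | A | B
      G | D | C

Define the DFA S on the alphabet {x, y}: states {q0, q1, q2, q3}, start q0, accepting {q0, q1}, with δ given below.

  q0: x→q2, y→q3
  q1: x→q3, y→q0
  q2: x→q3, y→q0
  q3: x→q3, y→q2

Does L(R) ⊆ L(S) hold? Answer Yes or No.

The string x is in L(R) but not in L(S).
So L(R) ⊄ L(S).

No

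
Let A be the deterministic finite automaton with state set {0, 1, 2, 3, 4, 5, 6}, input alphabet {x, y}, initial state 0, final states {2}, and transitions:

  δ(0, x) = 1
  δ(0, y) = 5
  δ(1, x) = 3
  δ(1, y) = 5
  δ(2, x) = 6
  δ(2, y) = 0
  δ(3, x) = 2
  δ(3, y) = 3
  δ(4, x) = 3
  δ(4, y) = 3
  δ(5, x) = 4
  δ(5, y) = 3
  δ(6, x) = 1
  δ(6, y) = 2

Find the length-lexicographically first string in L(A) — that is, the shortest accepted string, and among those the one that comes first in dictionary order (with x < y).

A breadth-first search from 0 reaches an accepting state first via the path 0 → 1 → 3 → 2 on input xxx.
No string of length < 3 is accepted (BFS exhausts all shorter strings without reaching an accepting state), and xxx is the lexicographically least accepting string of length 3.

xxx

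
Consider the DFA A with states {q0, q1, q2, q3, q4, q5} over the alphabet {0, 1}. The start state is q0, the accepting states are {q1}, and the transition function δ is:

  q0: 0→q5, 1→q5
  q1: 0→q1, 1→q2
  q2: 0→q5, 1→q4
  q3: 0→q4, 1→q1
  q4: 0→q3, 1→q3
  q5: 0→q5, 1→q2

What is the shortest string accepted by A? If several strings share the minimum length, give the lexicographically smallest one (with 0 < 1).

A breadth-first search from q0 reaches an accepting state first via the path q0 → q5 → q2 → q4 → q3 → q1 on input 01101.
No string of length < 5 is accepted (BFS exhausts all shorter strings without reaching an accepting state), and 01101 is the lexicographically least accepting string of length 5.

01101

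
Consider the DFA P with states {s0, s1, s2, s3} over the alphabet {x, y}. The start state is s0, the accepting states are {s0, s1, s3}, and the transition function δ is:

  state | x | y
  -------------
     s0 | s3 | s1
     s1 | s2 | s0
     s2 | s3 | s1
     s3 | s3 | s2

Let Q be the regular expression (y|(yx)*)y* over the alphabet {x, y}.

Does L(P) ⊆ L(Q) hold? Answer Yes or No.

No

The string x is in L(P) but not in L(Q).
So L(P) ⊄ L(Q).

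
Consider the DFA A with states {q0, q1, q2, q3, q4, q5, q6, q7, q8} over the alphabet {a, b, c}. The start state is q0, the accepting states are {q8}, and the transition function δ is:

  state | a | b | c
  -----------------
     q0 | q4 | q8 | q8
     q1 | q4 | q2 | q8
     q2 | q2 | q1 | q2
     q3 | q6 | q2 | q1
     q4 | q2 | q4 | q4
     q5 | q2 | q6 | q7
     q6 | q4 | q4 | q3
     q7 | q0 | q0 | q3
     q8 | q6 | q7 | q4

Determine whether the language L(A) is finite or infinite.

State q8 is reachable from the start and can reach an accepting state, and it lies on the cycle q8 → q4 → q2 → q1 → q8.
Traversing that cycle any number of times yields accepted strings of unbounded length, so the language is infinite.

infinite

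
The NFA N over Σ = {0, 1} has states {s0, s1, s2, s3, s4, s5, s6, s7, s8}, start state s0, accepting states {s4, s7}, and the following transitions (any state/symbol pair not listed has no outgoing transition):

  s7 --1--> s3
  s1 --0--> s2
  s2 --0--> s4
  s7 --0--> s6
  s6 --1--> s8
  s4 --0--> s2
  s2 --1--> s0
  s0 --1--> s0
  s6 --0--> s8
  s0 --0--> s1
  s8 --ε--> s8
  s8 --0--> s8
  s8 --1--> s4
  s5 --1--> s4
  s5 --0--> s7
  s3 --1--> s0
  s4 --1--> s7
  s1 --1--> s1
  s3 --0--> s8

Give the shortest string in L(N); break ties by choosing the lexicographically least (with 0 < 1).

000

A breadth-first search from s0 reaches an accepting state first via the path s0 → s1 → s2 → s4 on input 000.
No string of length < 3 is accepted (BFS exhausts all shorter strings without reaching an accepting state), and 000 is the lexicographically least accepting string of length 3.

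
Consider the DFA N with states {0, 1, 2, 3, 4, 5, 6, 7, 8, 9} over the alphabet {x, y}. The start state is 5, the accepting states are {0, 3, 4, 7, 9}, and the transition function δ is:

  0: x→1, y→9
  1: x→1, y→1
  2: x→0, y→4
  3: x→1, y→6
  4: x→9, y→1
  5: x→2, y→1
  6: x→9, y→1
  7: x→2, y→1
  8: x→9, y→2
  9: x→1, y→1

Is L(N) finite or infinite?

The useful states (reachable from 5 and able to reach an accepting state) are {0, 2, 4, 5, 9}.
Restricted to these states the transition graph has no cycle, so every accepting path has bounded length and L is finite.

finite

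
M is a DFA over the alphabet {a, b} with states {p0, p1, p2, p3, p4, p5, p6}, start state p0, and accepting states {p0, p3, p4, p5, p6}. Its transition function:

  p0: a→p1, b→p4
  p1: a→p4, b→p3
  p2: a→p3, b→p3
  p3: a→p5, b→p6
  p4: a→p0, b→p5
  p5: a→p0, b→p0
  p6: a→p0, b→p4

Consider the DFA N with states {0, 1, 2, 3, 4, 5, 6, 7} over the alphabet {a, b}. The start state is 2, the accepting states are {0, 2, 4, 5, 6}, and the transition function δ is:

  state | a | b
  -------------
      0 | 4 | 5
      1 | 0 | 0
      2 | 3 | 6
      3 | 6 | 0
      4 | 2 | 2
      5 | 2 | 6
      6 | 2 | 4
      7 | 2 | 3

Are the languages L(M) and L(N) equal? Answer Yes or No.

Yes

Exploring the product automaton M × N from the start pair (p0, 2), following both machines on each input symbol, reaches 6 state pairs: (p0, 2), (p1, 3), (p4, 6), (p3, 0), (p5, 4), (p6, 5).
M accepts in {p0, p3, p4, p5, p6} and N accepts in {0, 2, 4, 5, 6}. In every reachable pair the two components are either both accepting — (p0, 2), (p4, 6), (p3, 0), (p5, 4), (p6, 5) — or both non-accepting, so no string is accepted by exactly one of the machines: L(M) \ L(N) and L(N) \ L(M) are both empty.
Hence every string is accepted by M iff it is accepted by N, and the two languages coincide.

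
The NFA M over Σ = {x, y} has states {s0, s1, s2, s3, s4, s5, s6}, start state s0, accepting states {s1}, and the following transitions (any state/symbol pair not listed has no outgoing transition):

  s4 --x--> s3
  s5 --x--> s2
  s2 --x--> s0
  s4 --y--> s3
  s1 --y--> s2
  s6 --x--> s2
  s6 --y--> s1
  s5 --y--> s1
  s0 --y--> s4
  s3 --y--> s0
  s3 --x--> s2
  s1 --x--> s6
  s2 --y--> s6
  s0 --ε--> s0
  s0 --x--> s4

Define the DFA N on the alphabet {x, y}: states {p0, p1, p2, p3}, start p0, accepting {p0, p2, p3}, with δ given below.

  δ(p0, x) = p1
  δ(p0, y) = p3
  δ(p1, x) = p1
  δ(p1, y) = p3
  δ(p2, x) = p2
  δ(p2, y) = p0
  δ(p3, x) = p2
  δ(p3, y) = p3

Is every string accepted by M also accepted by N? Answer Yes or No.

Yes

Exploring the product automaton M × N from the start pair (s0, p0), following both machines on each input symbol, reaches 21 state pairs: (s0, p0), (s4, p1), (s4, p3), (s3, p1), (s3, p3), (s3, p2), (s2, p1), (s0, p3), (s2, p2), (s0, p1), (s6, p3), (s4, p2), (s0, p2), (s6, p0), (s1, p3), (s3, p0), (s4, p0), (s6, p2), (s2, p3), (s1, p0), (s6, p1).
M accepts in {s1} and N accepts in {p0, p2, p3}. The reachable pairs whose M-component is accepting are (s1, p3), (s1, p0); in each of them the N-component is accepting too, so the product for L(M) \ L(N) (M-component accepting, N-component rejecting) has no reachable accepting pair and the difference is empty.
Hence every string in L(M) is also in L(N).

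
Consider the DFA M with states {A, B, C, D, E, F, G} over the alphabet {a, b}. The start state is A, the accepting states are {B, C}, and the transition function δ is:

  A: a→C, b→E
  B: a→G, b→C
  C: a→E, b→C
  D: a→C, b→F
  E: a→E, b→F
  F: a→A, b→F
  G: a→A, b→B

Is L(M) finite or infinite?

infinite

State C is reachable from the start and can reach an accepting state, and it lies on the cycle C → C.
Traversing that cycle any number of times yields accepted strings of unbounded length, so the language is infinite.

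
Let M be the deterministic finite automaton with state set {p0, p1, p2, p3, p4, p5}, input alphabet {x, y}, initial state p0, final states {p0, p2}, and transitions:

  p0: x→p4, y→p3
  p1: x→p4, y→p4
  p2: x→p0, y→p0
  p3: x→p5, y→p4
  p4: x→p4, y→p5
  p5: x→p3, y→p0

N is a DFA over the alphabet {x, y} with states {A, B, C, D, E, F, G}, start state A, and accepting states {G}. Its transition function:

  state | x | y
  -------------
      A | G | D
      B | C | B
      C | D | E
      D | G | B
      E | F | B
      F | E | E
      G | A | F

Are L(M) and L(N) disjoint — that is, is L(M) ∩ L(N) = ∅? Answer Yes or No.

Exploring the product automaton M × N from the start pair (p0, A), following both machines on each input symbol, reaches 26 state pairs: (p0, A), (p4, G), (p3, D), (p4, A), (p5, F), (p5, G), (p4, B), (p5, D), (p3, E), (p0, E), (p3, A), (p0, F), (p4, C), (p5, B), (p3, G), (p0, B), (p4, F), (p3, B), (p4, D), (p4, E), (p5, E), (p3, C), (p5, A), (p5, C), (p3, F), (p0, D).
M accepts in {p0, p2} and N accepts in {G}; no reachable pair has both components accepting, so no string drives both machines to acceptance simultaneously and L(M) ∩ L(N) = ∅.
So no string is accepted by both, and the intersection is empty.

Yes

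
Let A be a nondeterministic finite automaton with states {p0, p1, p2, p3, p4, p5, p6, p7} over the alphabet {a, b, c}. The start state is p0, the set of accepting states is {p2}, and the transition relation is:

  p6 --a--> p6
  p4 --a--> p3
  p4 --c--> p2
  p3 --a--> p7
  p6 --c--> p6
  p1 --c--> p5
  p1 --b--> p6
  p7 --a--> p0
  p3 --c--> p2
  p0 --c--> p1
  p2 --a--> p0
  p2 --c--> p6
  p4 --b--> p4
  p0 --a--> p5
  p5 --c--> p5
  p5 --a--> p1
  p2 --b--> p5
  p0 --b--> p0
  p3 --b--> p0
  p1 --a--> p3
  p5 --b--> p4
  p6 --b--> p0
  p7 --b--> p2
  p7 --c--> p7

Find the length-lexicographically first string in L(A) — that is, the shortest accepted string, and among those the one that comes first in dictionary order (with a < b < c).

abc

A breadth-first search from p0 reaches an accepting state first via the path p0 → p5 → p4 → p2 on input abc.
No string of length < 3 is accepted (BFS exhausts all shorter strings without reaching an accepting state), and abc is the lexicographically least accepting string of length 3.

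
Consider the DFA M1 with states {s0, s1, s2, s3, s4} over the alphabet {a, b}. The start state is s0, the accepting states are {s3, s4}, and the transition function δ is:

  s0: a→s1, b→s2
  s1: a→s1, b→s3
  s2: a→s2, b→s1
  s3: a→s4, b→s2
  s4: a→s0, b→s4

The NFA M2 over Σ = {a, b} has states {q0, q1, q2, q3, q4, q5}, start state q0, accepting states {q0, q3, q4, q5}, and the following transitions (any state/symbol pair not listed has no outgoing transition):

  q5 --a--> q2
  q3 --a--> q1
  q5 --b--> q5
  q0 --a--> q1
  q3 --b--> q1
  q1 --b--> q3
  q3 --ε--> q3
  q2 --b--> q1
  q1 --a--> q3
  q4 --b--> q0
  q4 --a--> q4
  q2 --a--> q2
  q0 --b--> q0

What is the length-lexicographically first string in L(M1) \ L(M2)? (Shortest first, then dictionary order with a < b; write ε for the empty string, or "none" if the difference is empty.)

aab

The string aab is accepted by M1 but not by M2.
No shorter string lies in the difference, and aab is the lexicographically first length-3 string in L(M1) \ L(M2).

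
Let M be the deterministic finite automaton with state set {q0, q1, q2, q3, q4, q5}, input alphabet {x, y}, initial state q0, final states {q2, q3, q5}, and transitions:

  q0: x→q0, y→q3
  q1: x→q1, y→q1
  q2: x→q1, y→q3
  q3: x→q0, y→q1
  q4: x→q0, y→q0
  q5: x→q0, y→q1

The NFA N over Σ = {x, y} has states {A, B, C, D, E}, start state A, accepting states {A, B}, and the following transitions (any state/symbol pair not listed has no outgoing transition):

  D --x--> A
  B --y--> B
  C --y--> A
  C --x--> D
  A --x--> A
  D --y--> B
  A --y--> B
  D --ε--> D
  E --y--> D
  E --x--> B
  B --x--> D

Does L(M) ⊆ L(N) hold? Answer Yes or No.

Yes

Exploring the product automaton M × N from the start pair (q0, A), following both machines on each input symbol, reaches 6 state pairs: (q0, A), (q3, B), (q0, D), (q1, B), (q1, D), (q1, A).
M accepts in {q2, q3, q5} and N accepts in {A, B}. The reachable pairs whose M-component is accepting are (q3, B); in each of them the N-component is accepting too, so the product for L(M) \ L(N) (M-component accepting, N-component rejecting) has no reachable accepting pair and the difference is empty.
Hence every string in L(M) is also in L(N).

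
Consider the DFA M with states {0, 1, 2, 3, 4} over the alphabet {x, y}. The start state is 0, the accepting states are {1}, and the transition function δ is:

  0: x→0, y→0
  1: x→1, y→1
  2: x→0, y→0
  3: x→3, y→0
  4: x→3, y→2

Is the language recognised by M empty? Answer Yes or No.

The states reachable from the start state are {0}.
None of the accepting states {1} is reachable, so no string is accepted and L(M) = ∅.

Yes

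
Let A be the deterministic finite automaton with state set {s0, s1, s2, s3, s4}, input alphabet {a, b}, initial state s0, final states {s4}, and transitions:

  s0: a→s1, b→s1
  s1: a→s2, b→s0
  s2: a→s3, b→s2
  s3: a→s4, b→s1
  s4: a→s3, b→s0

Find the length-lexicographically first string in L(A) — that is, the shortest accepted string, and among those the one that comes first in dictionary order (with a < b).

A breadth-first search from s0 reaches an accepting state first via the path s0 → s1 → s2 → s3 → s4 on input aaaa.
No string of length < 4 is accepted (BFS exhausts all shorter strings without reaching an accepting state), and aaaa is the lexicographically least accepting string of length 4.

aaaa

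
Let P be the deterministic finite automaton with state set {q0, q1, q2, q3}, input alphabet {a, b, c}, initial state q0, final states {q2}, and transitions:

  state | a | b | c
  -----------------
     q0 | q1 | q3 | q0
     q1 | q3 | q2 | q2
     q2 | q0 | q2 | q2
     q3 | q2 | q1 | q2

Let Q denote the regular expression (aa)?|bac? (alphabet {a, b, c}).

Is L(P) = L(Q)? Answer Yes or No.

The string ab is accepted by P but rejected by Q.
So L(P) ≠ L(Q).

No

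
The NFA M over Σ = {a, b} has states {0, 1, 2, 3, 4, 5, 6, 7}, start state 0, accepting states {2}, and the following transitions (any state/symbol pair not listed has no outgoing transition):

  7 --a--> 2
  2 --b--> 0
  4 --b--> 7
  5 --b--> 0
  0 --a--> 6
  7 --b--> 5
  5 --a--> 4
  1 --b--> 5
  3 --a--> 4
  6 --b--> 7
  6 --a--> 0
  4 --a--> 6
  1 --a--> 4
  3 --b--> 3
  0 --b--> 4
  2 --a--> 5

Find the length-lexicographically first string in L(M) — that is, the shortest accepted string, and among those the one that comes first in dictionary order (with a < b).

aba

A breadth-first search from 0 reaches an accepting state first via the path 0 → 6 → 7 → 2 on input aba.
No string of length < 3 is accepted (BFS exhausts all shorter strings without reaching an accepting state), and aba is the lexicographically least accepting string of length 3.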